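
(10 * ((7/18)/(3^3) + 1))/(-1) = -2465/243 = -10.14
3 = 3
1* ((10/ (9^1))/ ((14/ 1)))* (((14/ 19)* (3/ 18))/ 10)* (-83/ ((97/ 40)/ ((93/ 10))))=-5146/ 16587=-0.31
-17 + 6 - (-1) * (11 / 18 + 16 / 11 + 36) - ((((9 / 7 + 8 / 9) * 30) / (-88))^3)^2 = 16740889929082907783 / 622345892187672576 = 26.90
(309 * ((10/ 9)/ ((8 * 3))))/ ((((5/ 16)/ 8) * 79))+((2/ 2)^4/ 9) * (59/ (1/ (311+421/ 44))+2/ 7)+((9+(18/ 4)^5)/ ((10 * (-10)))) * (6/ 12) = 2096.90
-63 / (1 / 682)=-42966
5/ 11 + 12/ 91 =587/ 1001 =0.59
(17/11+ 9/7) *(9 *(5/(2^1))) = 4905/77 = 63.70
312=312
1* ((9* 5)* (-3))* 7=-945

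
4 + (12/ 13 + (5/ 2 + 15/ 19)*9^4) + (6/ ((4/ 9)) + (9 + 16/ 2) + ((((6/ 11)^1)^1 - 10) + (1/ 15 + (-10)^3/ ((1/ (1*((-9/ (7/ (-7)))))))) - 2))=513768617/ 40755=12606.27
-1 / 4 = -0.25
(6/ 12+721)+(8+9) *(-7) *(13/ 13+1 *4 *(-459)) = 219086.50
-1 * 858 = -858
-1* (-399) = 399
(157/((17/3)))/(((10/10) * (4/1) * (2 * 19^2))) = 471/49096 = 0.01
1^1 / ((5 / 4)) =4 / 5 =0.80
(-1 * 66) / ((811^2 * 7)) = -0.00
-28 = -28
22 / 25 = 0.88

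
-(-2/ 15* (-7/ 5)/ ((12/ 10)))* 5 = -7/ 9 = -0.78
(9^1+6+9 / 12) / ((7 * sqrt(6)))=3 * sqrt(6) / 8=0.92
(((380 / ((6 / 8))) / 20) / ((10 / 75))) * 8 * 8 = 12160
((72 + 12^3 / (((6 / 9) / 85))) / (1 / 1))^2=48572633664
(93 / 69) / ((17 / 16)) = 496 / 391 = 1.27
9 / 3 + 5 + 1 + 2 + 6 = 17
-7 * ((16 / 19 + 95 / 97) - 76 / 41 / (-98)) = -6814247 / 528941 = -12.88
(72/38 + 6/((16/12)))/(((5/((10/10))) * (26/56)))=3402/1235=2.75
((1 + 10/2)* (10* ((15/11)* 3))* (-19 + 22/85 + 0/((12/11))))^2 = 739978448400/34969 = 21160983.97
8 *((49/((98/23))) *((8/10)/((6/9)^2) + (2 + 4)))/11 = 3588/55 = 65.24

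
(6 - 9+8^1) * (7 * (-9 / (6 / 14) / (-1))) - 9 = 726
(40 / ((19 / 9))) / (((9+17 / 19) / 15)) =1350 / 47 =28.72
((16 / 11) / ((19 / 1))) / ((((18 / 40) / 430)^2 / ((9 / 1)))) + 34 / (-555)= 218921578682 / 347985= 629112.11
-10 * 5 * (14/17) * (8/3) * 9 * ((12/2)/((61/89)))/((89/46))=-4636800/1037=-4471.36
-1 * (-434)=434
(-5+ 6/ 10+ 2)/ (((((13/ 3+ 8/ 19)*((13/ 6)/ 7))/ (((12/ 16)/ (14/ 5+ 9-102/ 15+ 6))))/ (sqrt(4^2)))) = -86184/ 193765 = -0.44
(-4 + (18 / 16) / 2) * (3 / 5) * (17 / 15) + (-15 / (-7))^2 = 8837 / 3920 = 2.25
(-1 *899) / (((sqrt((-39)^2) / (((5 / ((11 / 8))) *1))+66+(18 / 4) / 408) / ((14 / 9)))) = -17116960 / 939249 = -18.22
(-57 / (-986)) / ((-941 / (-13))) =741 / 927826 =0.00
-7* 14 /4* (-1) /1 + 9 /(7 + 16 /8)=51 /2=25.50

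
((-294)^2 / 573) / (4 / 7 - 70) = -33614 / 15471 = -2.17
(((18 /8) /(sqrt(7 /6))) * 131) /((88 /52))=161.25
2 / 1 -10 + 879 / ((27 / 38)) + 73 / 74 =819245 / 666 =1230.10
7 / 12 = 0.58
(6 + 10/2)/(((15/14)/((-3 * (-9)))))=1386/5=277.20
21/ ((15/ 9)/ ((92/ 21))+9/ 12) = 18.58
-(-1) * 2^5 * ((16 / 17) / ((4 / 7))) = 896 / 17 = 52.71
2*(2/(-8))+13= 25/2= 12.50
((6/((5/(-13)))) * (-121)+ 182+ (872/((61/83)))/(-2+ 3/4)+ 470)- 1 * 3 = 484159/305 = 1587.41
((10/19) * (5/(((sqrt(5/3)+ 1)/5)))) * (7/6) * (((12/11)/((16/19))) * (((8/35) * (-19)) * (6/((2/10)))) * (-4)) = -171000/11+ 57000 * sqrt(15)/11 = 4523.64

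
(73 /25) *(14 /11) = 1022 /275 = 3.72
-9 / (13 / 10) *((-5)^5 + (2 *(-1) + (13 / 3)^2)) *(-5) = -1398700 / 13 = -107592.31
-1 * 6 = -6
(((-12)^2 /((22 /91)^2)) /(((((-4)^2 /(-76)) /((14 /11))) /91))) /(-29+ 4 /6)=5412146922 /113135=47837.95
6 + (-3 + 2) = 5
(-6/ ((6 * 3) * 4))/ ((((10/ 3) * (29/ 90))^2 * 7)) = -243/ 23548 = -0.01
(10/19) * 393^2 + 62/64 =49424269/608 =81289.92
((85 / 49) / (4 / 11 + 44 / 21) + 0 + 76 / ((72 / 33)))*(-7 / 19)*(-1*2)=423907 / 16188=26.19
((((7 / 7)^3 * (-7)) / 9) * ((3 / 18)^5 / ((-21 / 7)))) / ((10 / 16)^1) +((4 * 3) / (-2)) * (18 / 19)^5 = -1487677345067 / 324913710780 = -4.58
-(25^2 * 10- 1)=-6249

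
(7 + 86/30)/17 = 148/255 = 0.58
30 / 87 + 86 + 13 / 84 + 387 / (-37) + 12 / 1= 7935233 / 90132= 88.04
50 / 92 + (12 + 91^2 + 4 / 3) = 1144693 / 138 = 8294.88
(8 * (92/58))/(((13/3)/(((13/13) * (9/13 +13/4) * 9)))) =509220/4901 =103.90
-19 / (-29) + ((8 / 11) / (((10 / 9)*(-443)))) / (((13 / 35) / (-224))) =2840623 / 1837121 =1.55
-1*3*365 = -1095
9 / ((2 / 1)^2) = 9 / 4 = 2.25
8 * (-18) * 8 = -1152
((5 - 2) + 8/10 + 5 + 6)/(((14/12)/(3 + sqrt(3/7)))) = 444*sqrt(21)/245 + 1332/35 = 46.36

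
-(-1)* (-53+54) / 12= 1 / 12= 0.08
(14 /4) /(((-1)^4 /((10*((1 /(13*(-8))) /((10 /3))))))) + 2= 1.90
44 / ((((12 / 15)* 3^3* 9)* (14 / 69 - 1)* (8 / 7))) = -161 / 648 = -0.25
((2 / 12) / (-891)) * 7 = -7 / 5346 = -0.00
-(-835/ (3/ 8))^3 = 298077632000/ 27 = 11039912296.30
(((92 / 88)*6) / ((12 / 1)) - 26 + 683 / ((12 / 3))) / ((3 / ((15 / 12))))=3995 / 66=60.53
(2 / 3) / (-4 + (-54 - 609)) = -2 / 2001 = -0.00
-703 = -703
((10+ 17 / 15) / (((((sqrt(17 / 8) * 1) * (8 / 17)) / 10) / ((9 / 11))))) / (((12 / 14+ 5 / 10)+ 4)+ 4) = 14.19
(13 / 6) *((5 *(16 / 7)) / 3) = 520 / 63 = 8.25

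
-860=-860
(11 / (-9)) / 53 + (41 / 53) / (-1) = -380 / 477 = -0.80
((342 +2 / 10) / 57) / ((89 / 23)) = 39353 / 25365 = 1.55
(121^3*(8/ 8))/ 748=161051/ 68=2368.40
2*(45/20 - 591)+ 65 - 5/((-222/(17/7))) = -864370/777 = -1112.45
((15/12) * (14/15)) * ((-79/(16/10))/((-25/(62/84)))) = 1.70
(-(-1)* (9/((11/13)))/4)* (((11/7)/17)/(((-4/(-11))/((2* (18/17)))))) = 11583/8092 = 1.43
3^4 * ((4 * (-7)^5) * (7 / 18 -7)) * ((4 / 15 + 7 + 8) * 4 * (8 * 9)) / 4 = 39571852924.80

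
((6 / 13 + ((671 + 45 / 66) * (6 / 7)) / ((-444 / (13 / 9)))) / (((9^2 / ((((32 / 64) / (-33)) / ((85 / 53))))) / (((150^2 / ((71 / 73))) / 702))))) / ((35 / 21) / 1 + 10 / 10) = 130021130375 / 63911620659744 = 0.00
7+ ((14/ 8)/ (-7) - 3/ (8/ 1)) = 6.38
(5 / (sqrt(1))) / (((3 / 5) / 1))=25 / 3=8.33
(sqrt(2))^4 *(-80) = -320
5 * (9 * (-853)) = -38385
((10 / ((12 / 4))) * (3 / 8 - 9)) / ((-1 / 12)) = 345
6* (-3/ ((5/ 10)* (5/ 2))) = -72/ 5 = -14.40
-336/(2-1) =-336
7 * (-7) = -49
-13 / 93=-0.14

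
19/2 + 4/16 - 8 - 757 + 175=-580.25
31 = 31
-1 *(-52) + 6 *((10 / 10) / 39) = 678 / 13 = 52.15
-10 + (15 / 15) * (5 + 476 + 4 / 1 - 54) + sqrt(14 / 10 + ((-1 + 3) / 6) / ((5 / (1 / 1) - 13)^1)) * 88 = 523.56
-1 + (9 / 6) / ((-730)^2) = -1065797 / 1065800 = -1.00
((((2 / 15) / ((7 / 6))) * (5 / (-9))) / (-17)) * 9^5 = 26244 / 119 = 220.54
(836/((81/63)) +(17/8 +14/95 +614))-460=5516423/6840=806.49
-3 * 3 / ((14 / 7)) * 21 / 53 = -189 / 106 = -1.78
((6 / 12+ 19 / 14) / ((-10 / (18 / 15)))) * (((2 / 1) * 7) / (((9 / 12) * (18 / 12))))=-208 / 75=-2.77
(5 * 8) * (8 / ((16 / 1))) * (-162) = -3240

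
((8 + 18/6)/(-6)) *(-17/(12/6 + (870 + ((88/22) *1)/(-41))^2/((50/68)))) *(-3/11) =-714425/86500489908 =-0.00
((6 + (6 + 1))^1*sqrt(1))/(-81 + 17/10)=-10/61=-0.16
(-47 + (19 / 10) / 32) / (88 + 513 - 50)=-15021 / 176320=-0.09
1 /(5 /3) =0.60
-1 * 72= -72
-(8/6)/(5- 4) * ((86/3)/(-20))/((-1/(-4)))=344/45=7.64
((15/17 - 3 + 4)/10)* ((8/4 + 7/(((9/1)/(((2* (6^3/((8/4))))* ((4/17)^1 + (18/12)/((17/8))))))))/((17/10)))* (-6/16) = -32664/4913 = -6.65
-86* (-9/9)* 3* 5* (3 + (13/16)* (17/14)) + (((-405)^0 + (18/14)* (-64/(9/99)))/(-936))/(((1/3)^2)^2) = 1085961/208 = 5220.97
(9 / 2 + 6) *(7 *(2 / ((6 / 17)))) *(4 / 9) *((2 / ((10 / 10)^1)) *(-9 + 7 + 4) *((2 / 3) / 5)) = 13328 / 135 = 98.73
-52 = -52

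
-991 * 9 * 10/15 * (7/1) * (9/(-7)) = 53514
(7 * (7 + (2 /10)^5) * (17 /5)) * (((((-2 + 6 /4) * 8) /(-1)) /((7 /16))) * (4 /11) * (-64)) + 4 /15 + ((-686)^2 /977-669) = -17953046968693 /503765625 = -35637.70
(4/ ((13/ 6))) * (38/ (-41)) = -912/ 533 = -1.71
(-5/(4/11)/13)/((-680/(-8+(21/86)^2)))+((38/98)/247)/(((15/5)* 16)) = -94710095/7688763264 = -0.01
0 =0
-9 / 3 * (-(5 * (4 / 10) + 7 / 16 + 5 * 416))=99957 / 16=6247.31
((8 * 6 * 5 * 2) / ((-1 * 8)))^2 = 3600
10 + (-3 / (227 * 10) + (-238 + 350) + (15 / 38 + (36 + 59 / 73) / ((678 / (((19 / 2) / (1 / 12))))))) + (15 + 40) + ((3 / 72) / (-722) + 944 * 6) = 948684819039337 / 162235392720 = 5847.58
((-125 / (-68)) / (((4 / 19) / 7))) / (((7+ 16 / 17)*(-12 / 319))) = -1060675 / 5184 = -204.61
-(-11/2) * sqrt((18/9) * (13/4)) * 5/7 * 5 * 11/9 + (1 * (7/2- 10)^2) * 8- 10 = 389.21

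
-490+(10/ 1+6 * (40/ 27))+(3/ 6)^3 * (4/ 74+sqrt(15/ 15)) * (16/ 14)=-1097809/ 2331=-470.96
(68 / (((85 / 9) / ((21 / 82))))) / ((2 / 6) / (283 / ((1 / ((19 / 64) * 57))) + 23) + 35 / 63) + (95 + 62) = 50612486767 / 315699385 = 160.32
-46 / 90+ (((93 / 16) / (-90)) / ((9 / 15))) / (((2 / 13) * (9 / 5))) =-23323 / 25920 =-0.90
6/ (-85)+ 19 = 1609/ 85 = 18.93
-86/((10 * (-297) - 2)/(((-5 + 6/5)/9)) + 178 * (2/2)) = -817/68561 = -0.01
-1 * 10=-10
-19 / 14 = -1.36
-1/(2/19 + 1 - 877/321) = 6099/9922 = 0.61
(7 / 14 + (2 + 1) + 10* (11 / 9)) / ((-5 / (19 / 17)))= -5377 / 1530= -3.51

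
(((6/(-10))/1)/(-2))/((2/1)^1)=3/20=0.15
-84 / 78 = -14 / 13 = -1.08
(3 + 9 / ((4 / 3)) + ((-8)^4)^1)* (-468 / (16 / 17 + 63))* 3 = -97996041 / 1087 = -90152.75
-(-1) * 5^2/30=5/6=0.83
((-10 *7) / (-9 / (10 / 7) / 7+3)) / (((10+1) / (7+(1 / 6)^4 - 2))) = -162025 / 10692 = -15.15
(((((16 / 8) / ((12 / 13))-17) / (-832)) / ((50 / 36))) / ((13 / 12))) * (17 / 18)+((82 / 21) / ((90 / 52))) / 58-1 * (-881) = 652885604593 / 741031200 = 881.05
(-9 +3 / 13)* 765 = -87210 / 13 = -6708.46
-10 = -10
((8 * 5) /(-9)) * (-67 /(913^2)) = 2680 /7502121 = 0.00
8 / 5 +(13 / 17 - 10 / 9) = 959 / 765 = 1.25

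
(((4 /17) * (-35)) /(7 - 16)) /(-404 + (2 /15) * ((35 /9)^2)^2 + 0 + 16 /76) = -415530 /169518203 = -0.00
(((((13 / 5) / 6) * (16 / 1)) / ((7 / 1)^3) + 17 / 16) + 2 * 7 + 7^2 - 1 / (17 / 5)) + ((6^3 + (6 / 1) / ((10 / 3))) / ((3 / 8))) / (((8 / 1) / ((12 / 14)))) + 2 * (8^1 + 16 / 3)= 14244791 / 93296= 152.68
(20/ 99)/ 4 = 5/ 99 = 0.05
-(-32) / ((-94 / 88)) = -1408 / 47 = -29.96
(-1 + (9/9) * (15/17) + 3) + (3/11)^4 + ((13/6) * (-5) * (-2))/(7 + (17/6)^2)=583002886/134653277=4.33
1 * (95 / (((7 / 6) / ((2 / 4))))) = 40.71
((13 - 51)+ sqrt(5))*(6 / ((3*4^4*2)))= -19 / 128+ sqrt(5) / 256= -0.14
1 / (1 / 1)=1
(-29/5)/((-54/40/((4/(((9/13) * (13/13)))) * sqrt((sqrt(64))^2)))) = 48256/243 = 198.58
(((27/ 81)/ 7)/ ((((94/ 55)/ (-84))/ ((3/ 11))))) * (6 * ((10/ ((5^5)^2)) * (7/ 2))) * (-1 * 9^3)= 183708/ 18359375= 0.01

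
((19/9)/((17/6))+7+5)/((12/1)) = 325/306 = 1.06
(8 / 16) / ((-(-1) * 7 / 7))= 1 / 2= 0.50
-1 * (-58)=58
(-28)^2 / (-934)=-392 / 467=-0.84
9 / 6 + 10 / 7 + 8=153 / 14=10.93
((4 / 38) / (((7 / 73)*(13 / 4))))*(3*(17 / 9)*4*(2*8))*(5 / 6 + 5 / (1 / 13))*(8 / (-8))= -125489920 / 15561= -8064.39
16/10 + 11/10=2.70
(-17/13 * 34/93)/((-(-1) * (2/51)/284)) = -1395292/403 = -3462.26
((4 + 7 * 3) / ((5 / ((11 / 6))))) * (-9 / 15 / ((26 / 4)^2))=-22 / 169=-0.13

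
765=765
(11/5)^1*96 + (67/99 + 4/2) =105869/495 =213.88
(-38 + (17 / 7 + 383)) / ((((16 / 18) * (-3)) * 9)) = -304 / 21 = -14.48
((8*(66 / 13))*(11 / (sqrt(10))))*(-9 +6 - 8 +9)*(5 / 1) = -5808*sqrt(10) / 13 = -1412.81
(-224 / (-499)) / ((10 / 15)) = 336 / 499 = 0.67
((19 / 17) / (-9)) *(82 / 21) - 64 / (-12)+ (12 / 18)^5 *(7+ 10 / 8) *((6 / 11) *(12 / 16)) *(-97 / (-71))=1244554 / 228123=5.46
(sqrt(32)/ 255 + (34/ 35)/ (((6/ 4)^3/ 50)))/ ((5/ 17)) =4*sqrt(2)/ 75 + 9248/ 189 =49.01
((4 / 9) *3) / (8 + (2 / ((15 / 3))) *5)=2 / 15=0.13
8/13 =0.62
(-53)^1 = -53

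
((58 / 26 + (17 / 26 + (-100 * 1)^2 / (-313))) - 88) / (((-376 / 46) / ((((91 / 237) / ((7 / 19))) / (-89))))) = -0.17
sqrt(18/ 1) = 3*sqrt(2) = 4.24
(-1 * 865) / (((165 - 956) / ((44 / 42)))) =19030 / 16611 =1.15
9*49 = 441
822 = 822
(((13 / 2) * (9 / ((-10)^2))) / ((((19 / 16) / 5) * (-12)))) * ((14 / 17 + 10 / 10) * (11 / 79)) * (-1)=13299 / 255170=0.05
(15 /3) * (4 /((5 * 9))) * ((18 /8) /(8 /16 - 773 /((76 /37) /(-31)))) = 76 /886669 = 0.00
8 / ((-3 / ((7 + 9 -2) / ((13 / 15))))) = -560 / 13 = -43.08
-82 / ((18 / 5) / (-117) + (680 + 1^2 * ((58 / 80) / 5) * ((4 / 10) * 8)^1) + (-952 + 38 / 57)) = 0.30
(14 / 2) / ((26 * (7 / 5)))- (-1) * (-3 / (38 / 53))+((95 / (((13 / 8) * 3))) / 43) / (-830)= -10558546 / 2644629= -3.99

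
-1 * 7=-7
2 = 2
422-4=418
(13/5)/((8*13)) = 1/40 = 0.02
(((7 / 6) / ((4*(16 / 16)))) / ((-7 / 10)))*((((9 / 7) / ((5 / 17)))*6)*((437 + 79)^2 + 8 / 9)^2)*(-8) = 390477161691392 / 63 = 6198050185577.65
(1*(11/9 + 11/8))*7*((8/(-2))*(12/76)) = -1309/114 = -11.48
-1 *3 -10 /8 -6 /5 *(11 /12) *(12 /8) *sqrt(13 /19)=-17 /4 -33 *sqrt(247) /380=-5.61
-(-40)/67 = 0.60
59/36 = 1.64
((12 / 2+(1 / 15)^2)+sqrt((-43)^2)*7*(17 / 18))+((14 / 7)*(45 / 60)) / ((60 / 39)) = 524263 / 1800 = 291.26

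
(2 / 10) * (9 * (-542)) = -975.60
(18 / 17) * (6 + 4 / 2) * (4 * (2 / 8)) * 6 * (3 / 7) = 2592 / 119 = 21.78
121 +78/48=981/8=122.62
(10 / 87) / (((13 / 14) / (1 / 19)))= 140 / 21489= 0.01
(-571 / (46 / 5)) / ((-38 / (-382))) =-545305 / 874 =-623.92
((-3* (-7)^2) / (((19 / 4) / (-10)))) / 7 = 840 / 19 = 44.21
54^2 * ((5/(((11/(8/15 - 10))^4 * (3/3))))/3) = 4879042752/1830125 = 2665.96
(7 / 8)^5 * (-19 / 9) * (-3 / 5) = 0.65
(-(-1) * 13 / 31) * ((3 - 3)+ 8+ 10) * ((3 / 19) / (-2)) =-351 / 589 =-0.60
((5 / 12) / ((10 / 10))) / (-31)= -5 / 372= -0.01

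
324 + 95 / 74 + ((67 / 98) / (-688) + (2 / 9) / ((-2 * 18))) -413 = -17726240095 / 202069728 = -87.72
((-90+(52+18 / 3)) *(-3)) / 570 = 16 / 95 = 0.17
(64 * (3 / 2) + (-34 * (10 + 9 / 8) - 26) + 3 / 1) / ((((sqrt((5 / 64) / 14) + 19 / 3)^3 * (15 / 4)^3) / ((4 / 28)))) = -1252307483492352 / 384398504669040125 + 5294449115136 * sqrt(70) / 384398504669040125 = -0.00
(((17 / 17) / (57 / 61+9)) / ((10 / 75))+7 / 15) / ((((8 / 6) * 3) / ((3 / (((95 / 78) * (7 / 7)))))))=288717 / 383800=0.75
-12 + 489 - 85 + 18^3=6224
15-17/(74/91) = -437/74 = -5.91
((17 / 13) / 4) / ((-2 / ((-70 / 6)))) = 595 / 312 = 1.91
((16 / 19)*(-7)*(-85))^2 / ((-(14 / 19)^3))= -627542.86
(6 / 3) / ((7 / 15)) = 30 / 7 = 4.29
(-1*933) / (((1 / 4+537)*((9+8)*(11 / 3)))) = -11196 / 401863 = -0.03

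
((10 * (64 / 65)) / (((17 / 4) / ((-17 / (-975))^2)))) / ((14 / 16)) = 69632 / 86506875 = 0.00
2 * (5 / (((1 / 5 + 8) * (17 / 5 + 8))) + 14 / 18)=11656 / 7011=1.66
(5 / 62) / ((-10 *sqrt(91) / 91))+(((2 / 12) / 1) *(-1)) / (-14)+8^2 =63.93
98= 98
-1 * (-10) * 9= 90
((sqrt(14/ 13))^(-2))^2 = 169/ 196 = 0.86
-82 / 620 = -41 / 310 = -0.13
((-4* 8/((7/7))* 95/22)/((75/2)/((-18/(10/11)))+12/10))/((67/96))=4377600/15343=285.32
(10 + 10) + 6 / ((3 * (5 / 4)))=108 / 5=21.60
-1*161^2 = -25921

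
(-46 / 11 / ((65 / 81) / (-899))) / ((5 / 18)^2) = 1085294376 / 17875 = 60715.77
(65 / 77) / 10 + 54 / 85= 9421 / 13090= 0.72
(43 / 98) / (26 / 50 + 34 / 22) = 11825 / 55664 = 0.21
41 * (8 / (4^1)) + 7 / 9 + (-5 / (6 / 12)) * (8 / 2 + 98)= -8435 / 9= -937.22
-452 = -452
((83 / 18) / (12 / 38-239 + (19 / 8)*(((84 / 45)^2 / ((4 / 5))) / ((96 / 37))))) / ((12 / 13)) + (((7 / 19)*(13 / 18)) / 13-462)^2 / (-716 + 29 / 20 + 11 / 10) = -4809212884543948975 / 16075377328407903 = -299.17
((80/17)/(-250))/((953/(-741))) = 5928/405025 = 0.01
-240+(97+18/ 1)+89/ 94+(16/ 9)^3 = -8115845/ 68526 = -118.43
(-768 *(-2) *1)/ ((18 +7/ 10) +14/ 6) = 46080/ 631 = 73.03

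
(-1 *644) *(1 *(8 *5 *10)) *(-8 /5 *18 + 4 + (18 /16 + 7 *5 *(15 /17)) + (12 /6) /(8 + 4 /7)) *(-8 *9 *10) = 23460662400 /17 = 1380038964.71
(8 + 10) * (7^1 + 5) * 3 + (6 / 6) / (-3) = 1943 / 3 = 647.67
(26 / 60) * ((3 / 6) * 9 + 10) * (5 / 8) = 377 / 96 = 3.93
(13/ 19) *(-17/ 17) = -13/ 19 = -0.68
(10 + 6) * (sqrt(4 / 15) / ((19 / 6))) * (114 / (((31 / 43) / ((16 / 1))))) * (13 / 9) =1144832 * sqrt(15) / 465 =9535.30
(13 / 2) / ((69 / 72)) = 156 / 23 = 6.78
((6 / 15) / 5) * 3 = 6 / 25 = 0.24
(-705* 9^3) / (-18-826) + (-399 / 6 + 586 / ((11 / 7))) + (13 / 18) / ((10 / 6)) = 915.78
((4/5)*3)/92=3/115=0.03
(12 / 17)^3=0.35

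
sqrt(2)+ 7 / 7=1+ sqrt(2)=2.41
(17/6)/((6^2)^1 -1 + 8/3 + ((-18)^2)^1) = 17/2170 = 0.01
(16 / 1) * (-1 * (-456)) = 7296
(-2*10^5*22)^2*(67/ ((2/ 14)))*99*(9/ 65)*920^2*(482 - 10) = 646403275877990400000000000/ 13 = 49723328913691569230769230.00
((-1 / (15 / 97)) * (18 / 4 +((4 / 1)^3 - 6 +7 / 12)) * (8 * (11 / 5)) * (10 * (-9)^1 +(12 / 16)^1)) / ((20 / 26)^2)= 16244036809 / 15000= 1082935.79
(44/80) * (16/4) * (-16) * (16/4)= -704/5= -140.80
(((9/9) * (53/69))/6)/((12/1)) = 53/4968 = 0.01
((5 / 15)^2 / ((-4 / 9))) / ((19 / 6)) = -3 / 38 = -0.08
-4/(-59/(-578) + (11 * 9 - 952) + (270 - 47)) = 2312/364081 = 0.01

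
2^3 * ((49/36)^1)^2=2401/162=14.82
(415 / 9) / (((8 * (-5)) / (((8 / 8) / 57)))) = -83 / 4104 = -0.02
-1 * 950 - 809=-1759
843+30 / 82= 34578 / 41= 843.37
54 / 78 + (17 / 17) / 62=571 / 806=0.71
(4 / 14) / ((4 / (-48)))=-24 / 7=-3.43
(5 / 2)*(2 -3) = -5 / 2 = -2.50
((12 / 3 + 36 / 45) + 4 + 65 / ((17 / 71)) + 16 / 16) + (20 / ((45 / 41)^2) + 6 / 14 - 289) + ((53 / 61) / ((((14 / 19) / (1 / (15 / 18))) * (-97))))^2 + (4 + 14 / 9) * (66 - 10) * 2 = 37296069994534837 / 59057242837425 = 631.52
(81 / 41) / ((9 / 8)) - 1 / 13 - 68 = -35349 / 533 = -66.32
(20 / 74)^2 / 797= 100 / 1091093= 0.00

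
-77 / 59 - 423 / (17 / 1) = -26266 / 1003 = -26.19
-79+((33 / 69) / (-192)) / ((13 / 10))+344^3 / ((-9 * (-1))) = 389483360699 / 86112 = 4522985.89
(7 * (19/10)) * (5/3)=133/6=22.17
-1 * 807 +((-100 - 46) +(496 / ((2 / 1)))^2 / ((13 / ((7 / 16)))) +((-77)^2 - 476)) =85408 / 13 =6569.85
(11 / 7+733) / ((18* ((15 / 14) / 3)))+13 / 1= 127.27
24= 24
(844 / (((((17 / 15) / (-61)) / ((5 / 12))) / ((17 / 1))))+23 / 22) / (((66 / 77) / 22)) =-49553189 / 6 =-8258864.83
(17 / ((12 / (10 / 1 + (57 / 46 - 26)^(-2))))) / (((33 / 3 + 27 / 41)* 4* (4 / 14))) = 1861959281 / 1750925472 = 1.06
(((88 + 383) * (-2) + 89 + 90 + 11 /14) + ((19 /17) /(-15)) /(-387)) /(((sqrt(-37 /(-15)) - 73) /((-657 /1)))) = -5611796009401 /817676132 - 76873917937 * sqrt(555) /12265141980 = -7010.76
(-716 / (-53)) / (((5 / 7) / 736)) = 3688832 / 265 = 13920.12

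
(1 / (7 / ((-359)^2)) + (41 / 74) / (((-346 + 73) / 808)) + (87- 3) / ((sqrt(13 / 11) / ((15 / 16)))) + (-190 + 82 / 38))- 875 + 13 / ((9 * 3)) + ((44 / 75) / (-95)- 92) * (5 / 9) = 315 * sqrt(143) / 52 + 746891689652 / 43181775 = 17368.90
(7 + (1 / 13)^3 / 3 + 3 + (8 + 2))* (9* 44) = 17400372 / 2197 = 7920.06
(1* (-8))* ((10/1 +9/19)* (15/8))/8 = -2985/152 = -19.64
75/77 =0.97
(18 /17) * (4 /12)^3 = 2 /51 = 0.04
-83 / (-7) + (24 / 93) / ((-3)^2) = 11.89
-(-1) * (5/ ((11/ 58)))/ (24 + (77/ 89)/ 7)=25810/ 23617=1.09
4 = 4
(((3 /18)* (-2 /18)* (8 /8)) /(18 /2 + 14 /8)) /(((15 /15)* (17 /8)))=-16 /19737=-0.00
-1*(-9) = 9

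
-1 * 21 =-21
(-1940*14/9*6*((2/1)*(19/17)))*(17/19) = -108640/3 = -36213.33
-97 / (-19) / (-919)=-97 / 17461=-0.01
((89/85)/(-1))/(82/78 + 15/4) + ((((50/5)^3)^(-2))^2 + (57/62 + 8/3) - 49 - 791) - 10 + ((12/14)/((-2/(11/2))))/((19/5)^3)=-6876876648634591877784829/8122215171000000000000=-846.68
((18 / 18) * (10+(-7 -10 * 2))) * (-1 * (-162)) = -2754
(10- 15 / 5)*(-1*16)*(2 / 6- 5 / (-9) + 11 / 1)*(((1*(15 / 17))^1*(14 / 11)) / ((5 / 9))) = -503328 / 187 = -2691.59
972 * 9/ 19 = 460.42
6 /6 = 1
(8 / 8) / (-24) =-1 / 24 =-0.04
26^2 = 676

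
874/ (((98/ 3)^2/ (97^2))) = 37005597/ 4802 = 7706.29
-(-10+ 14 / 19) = 176 / 19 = 9.26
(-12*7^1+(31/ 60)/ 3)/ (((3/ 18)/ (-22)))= 165979/ 15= 11065.27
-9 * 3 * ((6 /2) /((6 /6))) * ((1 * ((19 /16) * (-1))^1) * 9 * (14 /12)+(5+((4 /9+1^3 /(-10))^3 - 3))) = 30407711 /36000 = 844.66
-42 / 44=-21 / 22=-0.95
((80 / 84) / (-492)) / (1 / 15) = -25 / 861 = -0.03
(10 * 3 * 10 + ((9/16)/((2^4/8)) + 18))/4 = 10185/128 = 79.57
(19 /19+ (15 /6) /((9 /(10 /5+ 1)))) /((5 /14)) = 5.13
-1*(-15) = 15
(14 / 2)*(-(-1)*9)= 63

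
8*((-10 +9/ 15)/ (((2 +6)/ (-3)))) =141/ 5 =28.20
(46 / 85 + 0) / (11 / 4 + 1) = 184 / 1275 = 0.14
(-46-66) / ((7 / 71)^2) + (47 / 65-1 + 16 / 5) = -1048262 / 91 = -11519.36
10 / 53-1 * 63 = -3329 / 53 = -62.81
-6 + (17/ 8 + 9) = 41/ 8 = 5.12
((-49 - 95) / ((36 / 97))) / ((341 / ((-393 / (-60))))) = -12707 / 1705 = -7.45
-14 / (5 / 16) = -224 / 5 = -44.80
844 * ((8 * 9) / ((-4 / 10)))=-151920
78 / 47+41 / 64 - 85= -248761 / 3008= -82.70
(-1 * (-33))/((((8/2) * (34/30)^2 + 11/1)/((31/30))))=15345/7262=2.11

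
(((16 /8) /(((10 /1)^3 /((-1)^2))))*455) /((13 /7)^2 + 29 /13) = 57967 /361800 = 0.16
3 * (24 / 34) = 36 / 17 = 2.12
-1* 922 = -922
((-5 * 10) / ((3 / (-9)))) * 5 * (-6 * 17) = -76500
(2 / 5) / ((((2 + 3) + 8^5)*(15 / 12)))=8 / 819325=0.00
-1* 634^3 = -254840104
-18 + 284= 266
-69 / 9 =-23 / 3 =-7.67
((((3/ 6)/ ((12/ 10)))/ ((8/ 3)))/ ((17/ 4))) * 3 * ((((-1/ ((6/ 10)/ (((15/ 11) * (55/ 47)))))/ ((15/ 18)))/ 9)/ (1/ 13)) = -1625/ 3196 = -0.51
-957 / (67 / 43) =-41151 / 67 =-614.19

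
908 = 908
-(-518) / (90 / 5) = 259 / 9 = 28.78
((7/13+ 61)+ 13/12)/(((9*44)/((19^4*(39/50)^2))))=16550376037/1320000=12538.16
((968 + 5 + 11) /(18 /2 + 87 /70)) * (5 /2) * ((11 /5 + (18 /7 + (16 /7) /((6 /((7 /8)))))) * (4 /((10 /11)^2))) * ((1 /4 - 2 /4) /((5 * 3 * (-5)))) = 5318192 /268875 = 19.78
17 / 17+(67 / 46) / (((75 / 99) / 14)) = 16052 / 575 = 27.92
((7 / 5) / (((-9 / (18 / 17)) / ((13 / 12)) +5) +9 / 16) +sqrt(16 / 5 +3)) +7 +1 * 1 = sqrt(155) / 5 +17544 / 2375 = 9.88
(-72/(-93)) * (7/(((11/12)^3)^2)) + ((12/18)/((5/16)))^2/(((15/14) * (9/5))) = 3834805323776/333629225325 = 11.49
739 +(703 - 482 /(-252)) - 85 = 171223 /126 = 1358.91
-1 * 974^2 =-948676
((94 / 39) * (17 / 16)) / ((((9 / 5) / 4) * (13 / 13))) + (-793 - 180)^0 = 4697 / 702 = 6.69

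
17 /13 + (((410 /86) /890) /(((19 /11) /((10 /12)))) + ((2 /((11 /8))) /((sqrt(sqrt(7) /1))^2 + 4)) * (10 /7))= 5853187817 /2620285668-160 * sqrt(7) /693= 1.62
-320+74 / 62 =-9883 / 31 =-318.81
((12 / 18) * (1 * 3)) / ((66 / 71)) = 71 / 33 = 2.15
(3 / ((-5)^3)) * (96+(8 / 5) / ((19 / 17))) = -27768 / 11875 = -2.34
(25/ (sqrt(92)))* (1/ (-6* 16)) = -25* sqrt(23)/ 4416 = -0.03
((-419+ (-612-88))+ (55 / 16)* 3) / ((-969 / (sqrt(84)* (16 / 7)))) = 11826* sqrt(21) / 2261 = 23.97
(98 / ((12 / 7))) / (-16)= -343 / 96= -3.57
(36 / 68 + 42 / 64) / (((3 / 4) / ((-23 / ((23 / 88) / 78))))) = -184470 / 17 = -10851.18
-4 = -4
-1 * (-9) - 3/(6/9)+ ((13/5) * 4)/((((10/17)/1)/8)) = 7297/50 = 145.94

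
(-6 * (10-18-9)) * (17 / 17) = 102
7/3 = 2.33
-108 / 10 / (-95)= 54 / 475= 0.11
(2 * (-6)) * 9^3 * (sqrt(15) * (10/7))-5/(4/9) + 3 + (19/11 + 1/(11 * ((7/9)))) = -87480 * sqrt(15)/7-1973/308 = -48407.63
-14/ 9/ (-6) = 7/ 27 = 0.26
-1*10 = -10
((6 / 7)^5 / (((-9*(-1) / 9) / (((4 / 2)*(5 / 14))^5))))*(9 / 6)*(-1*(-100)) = 3645000000 / 282475249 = 12.90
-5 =-5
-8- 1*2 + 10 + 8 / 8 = 1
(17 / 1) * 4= 68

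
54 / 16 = 3.38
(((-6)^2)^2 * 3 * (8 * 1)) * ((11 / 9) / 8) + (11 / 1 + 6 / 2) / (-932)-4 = 2212561 / 466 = 4747.98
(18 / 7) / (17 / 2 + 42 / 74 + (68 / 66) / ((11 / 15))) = 17908 / 72933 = 0.25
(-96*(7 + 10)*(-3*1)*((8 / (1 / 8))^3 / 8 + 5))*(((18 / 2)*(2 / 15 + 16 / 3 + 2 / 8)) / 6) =6879577068 / 5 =1375915413.60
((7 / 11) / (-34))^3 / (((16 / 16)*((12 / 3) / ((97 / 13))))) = -33271 / 2720308448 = -0.00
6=6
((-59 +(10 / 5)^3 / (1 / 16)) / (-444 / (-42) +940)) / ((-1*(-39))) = 161 / 86502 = 0.00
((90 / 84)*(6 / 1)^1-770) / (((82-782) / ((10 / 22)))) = 1069 / 2156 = 0.50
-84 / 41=-2.05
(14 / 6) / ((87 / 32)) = 0.86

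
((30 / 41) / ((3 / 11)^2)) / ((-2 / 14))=-8470 / 123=-68.86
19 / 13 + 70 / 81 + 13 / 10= 38179 / 10530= 3.63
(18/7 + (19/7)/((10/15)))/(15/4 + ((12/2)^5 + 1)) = 186/217861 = 0.00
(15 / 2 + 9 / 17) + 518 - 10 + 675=40495 / 34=1191.03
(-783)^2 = 613089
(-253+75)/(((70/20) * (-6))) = 178/21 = 8.48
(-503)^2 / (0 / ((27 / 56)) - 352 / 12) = -759027 / 88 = -8625.31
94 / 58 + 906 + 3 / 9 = 78992 / 87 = 907.95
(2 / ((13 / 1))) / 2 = 1 / 13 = 0.08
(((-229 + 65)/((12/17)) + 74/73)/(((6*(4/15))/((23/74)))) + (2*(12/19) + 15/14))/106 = -734573701/1827777504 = -0.40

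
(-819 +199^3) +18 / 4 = 15759569 / 2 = 7879784.50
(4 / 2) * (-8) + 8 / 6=-44 / 3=-14.67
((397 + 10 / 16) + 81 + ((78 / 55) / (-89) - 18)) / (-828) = -784237 / 1409760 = -0.56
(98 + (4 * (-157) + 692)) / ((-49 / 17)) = -2754 / 49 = -56.20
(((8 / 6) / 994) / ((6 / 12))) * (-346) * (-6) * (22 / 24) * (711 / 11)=164004 / 497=329.99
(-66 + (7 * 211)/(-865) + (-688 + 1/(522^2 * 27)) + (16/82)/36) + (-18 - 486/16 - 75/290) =-419732002351547/521836833240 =-804.34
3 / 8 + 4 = 35 / 8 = 4.38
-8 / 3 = -2.67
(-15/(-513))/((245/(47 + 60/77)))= 0.01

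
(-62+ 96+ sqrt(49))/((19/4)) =164/19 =8.63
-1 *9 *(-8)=72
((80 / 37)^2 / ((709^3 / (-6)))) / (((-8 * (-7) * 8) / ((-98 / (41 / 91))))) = 764400 / 20004422130941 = 0.00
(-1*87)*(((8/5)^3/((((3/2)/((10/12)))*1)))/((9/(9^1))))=-14848/75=-197.97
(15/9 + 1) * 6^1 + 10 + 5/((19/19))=31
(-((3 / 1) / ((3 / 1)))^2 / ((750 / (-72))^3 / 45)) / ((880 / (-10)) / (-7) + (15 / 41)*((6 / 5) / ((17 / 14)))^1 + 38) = 0.00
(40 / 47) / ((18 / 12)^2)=160 / 423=0.38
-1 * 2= -2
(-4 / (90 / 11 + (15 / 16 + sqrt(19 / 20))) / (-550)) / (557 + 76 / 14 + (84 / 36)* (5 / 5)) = 53928 / 37753312385 - 14784* sqrt(95) / 943832809625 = 0.00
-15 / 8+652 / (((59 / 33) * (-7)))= -178323 / 3304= -53.97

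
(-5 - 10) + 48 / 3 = 1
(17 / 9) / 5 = 0.38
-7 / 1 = -7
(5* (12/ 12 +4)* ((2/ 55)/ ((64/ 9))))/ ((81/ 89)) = 445/ 3168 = 0.14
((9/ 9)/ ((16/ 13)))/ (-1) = -13/ 16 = -0.81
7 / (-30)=-7 / 30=-0.23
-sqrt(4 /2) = -sqrt(2) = -1.41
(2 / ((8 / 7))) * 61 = 427 / 4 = 106.75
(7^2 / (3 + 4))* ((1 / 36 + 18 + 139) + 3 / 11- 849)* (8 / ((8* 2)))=-1917391 / 792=-2420.95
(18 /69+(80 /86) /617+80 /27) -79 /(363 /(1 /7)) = 44575635551 /13954961097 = 3.19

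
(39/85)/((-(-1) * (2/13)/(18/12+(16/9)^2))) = 25519/1836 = 13.90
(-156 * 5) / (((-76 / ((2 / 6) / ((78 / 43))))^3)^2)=-31606815245 / 202792598345271119118336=-0.00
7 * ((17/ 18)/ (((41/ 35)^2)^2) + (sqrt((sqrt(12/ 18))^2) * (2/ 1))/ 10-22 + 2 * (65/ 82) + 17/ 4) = -11153554223/ 101727396 + 7 * sqrt(6)/ 15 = -108.50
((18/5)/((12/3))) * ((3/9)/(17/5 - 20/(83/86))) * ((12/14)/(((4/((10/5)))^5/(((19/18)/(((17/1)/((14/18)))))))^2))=-29963/886249009152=-0.00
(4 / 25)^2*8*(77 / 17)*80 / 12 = 39424 / 6375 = 6.18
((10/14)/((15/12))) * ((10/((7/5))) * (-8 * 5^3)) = -200000/49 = -4081.63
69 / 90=23 / 30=0.77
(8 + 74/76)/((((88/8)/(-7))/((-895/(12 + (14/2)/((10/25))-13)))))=194215/627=309.75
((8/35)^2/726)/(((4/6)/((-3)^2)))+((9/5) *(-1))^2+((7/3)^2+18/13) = 174637756/17342325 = 10.07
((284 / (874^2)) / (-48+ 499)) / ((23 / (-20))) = -1420 / 1980921437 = -0.00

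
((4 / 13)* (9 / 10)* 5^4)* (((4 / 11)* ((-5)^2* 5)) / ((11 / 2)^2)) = 4500000 / 17303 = 260.07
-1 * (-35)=35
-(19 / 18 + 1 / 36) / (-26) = 1 / 24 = 0.04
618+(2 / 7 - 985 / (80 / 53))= -3839 / 112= -34.28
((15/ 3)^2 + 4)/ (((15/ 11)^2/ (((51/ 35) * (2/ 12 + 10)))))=3638833/ 15750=231.04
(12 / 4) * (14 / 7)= 6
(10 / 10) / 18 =1 / 18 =0.06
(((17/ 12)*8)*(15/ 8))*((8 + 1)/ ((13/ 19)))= 14535/ 52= 279.52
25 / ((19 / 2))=50 / 19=2.63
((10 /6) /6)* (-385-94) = -2395 /18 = -133.06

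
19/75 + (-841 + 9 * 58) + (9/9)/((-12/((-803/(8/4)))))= -285.29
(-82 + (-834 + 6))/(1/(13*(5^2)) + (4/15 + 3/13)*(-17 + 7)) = 887250/4847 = 183.05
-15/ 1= -15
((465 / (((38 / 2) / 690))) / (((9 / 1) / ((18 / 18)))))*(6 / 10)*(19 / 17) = 21390 / 17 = 1258.24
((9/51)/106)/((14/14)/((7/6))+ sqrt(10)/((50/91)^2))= -39375000/3007243453189+ 152163375*sqrt(10)/3007243453189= 0.00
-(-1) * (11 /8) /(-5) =-11 /40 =-0.28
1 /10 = 0.10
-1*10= -10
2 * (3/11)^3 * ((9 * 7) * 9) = 30618/1331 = 23.00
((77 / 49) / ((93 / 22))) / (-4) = -121 / 1302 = -0.09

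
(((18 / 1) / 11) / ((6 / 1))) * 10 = 30 / 11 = 2.73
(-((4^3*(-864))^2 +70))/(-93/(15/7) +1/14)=214035338020/3033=70568855.27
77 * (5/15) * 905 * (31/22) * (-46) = -4516855/3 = -1505618.33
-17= -17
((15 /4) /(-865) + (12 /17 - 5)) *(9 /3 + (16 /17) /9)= -24019325 /1799892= -13.34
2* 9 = 18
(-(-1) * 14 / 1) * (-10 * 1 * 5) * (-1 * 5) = 3500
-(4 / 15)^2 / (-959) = 16 / 215775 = 0.00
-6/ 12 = -1/ 2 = -0.50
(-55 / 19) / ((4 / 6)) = -165 / 38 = -4.34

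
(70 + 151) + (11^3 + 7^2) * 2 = 2981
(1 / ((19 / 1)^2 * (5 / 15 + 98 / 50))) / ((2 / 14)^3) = 25725 / 62092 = 0.41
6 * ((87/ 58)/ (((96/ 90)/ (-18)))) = -1215/ 8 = -151.88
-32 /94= -0.34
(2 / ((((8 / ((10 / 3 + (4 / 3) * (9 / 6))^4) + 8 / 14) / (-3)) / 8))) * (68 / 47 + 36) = -968884224 / 313349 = -3092.03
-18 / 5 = -3.60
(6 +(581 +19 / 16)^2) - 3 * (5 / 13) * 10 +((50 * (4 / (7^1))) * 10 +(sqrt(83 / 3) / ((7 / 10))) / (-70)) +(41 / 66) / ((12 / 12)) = 260783850451 / 768768 - sqrt(249) / 147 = 339222.97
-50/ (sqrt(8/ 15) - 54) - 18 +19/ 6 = -912287/ 65598 +25 * sqrt(30)/ 10933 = -13.89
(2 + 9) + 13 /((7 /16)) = 285 /7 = 40.71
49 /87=0.56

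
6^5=7776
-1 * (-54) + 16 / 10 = 278 / 5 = 55.60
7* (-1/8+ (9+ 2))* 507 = 308763/8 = 38595.38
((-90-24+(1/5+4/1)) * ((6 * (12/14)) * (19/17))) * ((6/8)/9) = -31293/595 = -52.59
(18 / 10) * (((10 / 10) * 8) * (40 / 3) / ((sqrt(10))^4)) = 48 / 25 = 1.92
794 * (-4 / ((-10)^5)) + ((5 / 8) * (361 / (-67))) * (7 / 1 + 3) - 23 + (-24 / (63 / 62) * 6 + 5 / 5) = -578505341 / 2931250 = -197.36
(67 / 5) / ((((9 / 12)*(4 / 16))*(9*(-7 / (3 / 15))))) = -1072 / 4725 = -0.23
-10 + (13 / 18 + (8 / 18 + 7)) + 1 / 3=-3 / 2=-1.50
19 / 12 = 1.58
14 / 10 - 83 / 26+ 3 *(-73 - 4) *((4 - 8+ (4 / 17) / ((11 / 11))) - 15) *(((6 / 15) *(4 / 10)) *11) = 84280411 / 11050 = 7627.19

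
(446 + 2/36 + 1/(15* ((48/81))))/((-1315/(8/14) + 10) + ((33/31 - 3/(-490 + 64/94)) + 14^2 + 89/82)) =-1565003593063/7341851505420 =-0.21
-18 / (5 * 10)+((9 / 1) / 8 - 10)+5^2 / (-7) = -17929 / 1400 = -12.81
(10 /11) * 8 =80 /11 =7.27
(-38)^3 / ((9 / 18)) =-109744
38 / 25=1.52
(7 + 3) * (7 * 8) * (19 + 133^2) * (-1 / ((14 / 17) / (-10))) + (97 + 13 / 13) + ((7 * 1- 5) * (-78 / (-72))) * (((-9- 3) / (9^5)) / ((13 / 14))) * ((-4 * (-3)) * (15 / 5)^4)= 120414497.54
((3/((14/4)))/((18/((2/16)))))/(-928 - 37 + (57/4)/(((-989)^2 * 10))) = -4890605/792864881403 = -0.00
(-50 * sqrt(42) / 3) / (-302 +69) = 50 * sqrt(42) / 699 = 0.46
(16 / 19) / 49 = 16 / 931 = 0.02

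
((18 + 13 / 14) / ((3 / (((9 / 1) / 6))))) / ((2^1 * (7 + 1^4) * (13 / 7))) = 265 / 832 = 0.32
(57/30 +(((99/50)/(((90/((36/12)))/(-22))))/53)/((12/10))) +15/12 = 8287/2650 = 3.13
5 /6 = 0.83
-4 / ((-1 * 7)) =4 / 7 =0.57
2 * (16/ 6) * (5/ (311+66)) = 80/ 1131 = 0.07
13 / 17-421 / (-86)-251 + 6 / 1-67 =-447869 / 1462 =-306.34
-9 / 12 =-3 / 4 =-0.75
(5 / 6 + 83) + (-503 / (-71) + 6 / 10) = 91.52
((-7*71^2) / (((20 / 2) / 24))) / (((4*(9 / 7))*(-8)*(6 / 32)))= 494018 / 45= 10978.18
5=5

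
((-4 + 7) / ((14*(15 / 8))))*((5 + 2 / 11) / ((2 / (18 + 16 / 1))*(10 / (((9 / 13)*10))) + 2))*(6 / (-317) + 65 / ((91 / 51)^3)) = 3.24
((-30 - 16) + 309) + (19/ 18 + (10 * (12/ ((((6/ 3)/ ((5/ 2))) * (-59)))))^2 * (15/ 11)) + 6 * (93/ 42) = 286.16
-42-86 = -128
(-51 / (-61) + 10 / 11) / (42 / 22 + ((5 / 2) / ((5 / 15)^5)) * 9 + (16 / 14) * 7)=2342 / 7350683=0.00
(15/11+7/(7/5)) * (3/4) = 105/22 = 4.77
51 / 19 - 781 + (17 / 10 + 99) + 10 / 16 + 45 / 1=-631.99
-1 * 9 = -9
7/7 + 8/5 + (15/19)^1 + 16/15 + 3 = 425/57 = 7.46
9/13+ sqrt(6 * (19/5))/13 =sqrt(570)/65+ 9/13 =1.06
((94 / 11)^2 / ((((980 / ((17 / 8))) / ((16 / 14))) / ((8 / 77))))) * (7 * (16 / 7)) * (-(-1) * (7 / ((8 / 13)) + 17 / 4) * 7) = 15021200 / 456533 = 32.90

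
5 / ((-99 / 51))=-85 / 33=-2.58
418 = 418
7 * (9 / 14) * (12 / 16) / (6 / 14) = 63 / 8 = 7.88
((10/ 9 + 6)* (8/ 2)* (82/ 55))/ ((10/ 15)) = 10496/ 165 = 63.61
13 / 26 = 1 / 2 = 0.50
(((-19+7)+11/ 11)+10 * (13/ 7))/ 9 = 53/ 63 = 0.84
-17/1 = -17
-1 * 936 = -936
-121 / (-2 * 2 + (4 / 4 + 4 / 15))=1815 / 41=44.27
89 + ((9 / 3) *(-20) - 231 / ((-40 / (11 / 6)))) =3167 / 80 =39.59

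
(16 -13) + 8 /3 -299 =-880 /3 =-293.33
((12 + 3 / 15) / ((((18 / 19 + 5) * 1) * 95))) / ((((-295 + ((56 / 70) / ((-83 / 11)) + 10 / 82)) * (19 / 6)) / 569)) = -354344181 / 26940309095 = -0.01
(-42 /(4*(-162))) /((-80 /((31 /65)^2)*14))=-961 /73008000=-0.00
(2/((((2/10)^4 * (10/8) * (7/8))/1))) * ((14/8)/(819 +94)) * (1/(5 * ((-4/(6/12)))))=-50/913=-0.05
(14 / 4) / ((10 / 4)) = 7 / 5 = 1.40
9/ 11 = 0.82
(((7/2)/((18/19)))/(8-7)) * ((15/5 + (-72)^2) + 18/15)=1150051/60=19167.52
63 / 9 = 7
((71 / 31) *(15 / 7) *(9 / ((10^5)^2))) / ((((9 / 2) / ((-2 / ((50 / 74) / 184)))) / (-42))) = 543789 / 24218750000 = 0.00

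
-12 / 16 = -3 / 4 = -0.75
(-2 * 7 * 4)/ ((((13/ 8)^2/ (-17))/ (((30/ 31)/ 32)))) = 57120/ 5239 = 10.90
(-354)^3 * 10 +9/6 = -887237277/2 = -443618638.50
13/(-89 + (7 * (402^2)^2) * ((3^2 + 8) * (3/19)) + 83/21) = 5187/195790548527618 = 0.00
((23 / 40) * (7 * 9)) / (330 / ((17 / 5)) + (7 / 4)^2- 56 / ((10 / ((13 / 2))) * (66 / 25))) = 1625778 / 3874645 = 0.42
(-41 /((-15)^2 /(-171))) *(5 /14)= 779 /70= 11.13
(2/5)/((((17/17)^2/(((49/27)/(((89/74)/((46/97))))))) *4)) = 83398/1165455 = 0.07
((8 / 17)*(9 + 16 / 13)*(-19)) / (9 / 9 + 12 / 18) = -60648 / 1105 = -54.89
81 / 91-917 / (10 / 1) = -82637 / 910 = -90.81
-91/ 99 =-0.92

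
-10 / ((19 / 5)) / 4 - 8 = -329 / 38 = -8.66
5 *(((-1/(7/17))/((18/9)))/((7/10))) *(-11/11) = 425/49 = 8.67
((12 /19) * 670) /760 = 201 /361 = 0.56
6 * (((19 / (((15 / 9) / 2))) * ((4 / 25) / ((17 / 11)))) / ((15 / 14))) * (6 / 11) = 76608 / 10625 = 7.21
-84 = -84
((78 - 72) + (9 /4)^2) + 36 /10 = 1173 /80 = 14.66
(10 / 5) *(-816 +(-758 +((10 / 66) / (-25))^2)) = -85704298 / 27225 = -3148.00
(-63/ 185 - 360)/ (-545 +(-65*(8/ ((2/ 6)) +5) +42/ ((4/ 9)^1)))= 4938/ 32005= 0.15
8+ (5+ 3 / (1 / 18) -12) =55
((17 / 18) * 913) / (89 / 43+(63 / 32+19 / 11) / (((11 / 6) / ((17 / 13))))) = 8398599352 / 45837405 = 183.23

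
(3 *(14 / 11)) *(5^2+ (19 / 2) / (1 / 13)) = 567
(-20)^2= 400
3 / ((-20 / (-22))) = 33 / 10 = 3.30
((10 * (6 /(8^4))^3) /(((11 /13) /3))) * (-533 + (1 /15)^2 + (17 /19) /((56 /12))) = -3730932153 /62835371540480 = -0.00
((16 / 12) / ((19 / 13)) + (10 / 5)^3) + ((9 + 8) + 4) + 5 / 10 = 3467 / 114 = 30.41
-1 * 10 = -10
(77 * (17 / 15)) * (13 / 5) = 17017 / 75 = 226.89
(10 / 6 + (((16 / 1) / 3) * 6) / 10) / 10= 73 / 150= 0.49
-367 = -367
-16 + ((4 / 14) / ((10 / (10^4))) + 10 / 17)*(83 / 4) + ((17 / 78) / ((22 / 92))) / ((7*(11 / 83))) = 5925.76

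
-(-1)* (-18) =-18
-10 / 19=-0.53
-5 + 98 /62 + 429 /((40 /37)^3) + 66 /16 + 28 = 730586247 /1984000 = 368.24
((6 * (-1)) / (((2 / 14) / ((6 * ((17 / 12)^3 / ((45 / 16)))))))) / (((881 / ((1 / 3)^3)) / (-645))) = 1478813 / 214083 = 6.91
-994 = -994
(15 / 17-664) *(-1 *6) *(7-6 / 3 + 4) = 608742 / 17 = 35808.35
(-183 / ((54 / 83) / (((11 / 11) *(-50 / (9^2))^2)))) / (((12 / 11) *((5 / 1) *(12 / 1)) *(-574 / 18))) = 6961625 / 135576504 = 0.05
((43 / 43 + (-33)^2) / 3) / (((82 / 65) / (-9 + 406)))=14063725 / 123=114339.23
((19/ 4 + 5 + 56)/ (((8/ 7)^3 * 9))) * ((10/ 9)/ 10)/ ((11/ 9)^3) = 811881/ 2725888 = 0.30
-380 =-380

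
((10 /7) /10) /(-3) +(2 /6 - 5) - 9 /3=-54 /7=-7.71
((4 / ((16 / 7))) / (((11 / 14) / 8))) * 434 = 85064 / 11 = 7733.09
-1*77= -77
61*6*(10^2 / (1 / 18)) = 658800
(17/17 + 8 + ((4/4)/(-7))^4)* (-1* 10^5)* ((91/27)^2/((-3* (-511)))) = -365209000000/54760293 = -6669.23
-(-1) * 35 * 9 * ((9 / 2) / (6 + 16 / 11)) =31185 / 164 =190.15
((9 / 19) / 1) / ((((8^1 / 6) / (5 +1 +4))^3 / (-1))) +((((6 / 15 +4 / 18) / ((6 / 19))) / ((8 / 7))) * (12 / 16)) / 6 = -16384811 / 82080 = -199.62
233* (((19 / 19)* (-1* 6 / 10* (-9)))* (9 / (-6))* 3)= -56619 / 10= -5661.90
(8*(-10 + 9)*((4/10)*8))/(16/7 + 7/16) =-14336/1525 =-9.40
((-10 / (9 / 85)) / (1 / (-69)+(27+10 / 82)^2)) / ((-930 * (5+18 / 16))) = 309304 / 13722443973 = 0.00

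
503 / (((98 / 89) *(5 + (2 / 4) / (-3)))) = 134301 / 1421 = 94.51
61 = 61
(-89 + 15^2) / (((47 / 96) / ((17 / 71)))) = 221952 / 3337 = 66.51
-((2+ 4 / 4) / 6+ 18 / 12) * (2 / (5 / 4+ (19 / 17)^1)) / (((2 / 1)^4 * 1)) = -17 / 161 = -0.11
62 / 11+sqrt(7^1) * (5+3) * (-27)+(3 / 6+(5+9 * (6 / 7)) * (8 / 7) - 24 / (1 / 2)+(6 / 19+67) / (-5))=-216 * sqrt(7) - 4177937 / 102410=-612.28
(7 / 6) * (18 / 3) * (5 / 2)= 17.50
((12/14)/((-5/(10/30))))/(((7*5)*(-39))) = 2/47775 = 0.00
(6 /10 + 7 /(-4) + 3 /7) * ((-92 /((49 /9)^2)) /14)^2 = -350547669 /9886633715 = -0.04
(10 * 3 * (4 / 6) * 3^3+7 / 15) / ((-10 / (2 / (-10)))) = 10.81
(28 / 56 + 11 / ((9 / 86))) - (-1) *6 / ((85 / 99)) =172277 / 1530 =112.60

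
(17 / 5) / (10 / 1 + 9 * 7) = 17 / 365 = 0.05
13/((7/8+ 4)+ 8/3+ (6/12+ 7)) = 312/361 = 0.86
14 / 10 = 7 / 5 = 1.40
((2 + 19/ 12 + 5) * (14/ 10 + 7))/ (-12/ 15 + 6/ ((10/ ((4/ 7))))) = -5047/ 32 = -157.72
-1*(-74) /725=74 /725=0.10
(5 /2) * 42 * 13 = 1365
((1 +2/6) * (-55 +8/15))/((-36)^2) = -817/14580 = -0.06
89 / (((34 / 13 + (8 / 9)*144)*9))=1157 / 15282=0.08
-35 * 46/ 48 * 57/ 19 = -805/ 8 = -100.62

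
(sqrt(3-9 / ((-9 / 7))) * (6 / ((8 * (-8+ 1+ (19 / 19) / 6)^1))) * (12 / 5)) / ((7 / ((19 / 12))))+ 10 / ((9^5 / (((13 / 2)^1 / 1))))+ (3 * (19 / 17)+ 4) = 7.17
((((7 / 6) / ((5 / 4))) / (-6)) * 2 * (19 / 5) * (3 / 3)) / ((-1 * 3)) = 266 / 675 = 0.39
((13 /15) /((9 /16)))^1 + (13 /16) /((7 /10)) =20423 /7560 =2.70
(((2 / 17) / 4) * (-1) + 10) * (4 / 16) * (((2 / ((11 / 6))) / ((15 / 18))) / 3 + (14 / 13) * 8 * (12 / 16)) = 17.19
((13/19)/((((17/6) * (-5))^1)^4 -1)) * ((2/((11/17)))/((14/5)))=110160/5874432179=0.00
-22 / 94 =-11 / 47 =-0.23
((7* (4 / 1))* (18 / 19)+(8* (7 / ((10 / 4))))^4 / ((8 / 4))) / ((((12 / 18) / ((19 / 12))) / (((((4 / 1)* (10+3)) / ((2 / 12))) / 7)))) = 8330168184 / 625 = 13328269.09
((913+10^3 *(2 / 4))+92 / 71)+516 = 137051 / 71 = 1930.30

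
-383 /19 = -20.16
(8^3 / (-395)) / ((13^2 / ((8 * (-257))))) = 1052672 / 66755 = 15.77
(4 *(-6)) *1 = -24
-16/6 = -8/3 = -2.67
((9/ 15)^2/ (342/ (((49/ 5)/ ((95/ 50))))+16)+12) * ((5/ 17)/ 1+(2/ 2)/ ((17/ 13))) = 21786138/ 1714025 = 12.71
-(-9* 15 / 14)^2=-18225 / 196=-92.98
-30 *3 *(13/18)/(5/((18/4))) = -117/2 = -58.50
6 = 6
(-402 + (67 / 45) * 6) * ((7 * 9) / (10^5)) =-15477 / 62500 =-0.25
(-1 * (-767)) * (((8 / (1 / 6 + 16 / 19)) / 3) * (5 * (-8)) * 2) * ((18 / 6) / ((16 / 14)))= -425785.04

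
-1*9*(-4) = 36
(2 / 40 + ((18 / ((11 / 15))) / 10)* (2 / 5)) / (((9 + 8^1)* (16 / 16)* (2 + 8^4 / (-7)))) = -1589 / 15266680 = -0.00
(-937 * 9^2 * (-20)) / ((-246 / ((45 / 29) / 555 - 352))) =95552552070 / 43993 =2171994.46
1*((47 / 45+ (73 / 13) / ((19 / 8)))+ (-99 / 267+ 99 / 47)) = 239184587 / 46494045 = 5.14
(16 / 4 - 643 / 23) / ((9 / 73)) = -40223 / 207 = -194.31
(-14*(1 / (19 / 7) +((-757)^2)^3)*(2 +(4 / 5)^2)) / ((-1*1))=3303701870070105816312 / 475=6955161831726538560.66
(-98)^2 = 9604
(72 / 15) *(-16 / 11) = -384 / 55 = -6.98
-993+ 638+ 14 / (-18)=-3202 / 9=-355.78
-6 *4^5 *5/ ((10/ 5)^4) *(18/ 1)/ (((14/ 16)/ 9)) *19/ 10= -4727808/ 7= -675401.14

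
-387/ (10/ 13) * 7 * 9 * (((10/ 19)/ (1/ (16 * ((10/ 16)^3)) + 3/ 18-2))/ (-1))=-2612250/ 247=-10575.91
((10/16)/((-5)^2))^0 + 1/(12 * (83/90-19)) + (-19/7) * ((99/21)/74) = 2426089/2949751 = 0.82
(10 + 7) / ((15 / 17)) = 289 / 15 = 19.27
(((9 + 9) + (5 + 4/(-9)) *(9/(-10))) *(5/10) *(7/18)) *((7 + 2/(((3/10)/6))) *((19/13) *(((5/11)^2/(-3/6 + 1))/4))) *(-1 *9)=-4344445/25168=-172.62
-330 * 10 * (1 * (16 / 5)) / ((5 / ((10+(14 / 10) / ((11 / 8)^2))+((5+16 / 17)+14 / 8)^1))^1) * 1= -38927.69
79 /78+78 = 6163 /78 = 79.01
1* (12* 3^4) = 972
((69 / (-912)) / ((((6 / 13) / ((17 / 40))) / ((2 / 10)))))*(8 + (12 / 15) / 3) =-157573 / 1368000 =-0.12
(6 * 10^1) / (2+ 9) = 60 / 11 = 5.45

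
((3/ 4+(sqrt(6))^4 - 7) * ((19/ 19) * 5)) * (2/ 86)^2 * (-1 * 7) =-4165/ 7396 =-0.56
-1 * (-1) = 1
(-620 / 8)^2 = 24025 / 4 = 6006.25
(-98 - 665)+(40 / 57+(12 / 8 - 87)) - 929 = -202555 / 114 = -1776.80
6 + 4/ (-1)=2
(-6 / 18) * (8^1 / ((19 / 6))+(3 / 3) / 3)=-0.95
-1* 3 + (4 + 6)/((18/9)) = 2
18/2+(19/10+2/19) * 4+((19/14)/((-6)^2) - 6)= 529493/47880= 11.06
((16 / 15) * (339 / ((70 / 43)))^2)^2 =2139626175.50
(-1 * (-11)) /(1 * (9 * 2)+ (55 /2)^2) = 44 /3097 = 0.01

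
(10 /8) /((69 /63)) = 105 /92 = 1.14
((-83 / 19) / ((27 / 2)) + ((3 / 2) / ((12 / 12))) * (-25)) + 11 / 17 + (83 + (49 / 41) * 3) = 35333347 / 715122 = 49.41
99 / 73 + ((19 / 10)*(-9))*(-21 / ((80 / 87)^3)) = 173128831929 / 373760000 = 463.21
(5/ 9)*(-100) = -500/ 9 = -55.56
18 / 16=9 / 8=1.12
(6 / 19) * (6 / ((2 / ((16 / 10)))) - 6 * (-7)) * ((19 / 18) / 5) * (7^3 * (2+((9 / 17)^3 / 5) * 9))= 1489957014 / 614125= 2426.15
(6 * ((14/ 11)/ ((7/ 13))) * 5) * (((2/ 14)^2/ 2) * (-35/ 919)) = -1950/ 70763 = -0.03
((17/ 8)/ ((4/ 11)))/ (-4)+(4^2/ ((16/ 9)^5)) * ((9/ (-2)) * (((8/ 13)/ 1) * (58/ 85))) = -28636429/ 9052160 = -3.16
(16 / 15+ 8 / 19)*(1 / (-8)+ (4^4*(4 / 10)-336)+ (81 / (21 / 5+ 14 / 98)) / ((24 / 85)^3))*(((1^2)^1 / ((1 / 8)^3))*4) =49071333236 / 27075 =1812422.28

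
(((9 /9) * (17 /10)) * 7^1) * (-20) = -238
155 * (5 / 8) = 775 / 8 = 96.88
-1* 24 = -24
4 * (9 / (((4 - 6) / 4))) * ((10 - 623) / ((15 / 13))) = 191256 / 5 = 38251.20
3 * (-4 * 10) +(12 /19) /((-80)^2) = -3647997 /30400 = -120.00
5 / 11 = 0.45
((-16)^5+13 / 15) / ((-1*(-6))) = -15728627 / 90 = -174762.52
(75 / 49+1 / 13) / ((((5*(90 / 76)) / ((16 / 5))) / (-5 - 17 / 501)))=-120782848 / 27617625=-4.37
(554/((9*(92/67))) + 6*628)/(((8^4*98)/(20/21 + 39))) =1324370729/3489841152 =0.38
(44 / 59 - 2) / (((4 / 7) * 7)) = -37 / 118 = -0.31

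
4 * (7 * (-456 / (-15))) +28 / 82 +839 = 346561 / 205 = 1690.54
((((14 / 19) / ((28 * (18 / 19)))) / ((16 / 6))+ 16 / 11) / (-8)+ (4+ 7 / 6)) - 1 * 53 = -405643 / 8448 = -48.02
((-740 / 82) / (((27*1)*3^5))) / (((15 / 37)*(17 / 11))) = -30118 / 13719051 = -0.00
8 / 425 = 0.02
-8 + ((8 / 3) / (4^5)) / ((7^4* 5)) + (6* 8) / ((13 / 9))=1512053773 / 59928960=25.23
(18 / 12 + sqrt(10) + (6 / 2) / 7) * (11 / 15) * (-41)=-451 * sqrt(10) / 15 - 4059 / 70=-153.06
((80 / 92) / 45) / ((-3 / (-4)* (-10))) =-8 / 3105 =-0.00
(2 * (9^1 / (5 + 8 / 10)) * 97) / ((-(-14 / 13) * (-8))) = -56745 / 1624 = -34.94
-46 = -46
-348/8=-87/2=-43.50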